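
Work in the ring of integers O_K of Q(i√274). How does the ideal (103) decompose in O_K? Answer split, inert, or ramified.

-274 mod 4 = 2, hence disc K = 4·(-274) = -1096 and O_K = ℤ[√-274].
disc(K) = -1096 is not divisible by 103; 103 is unramified.
Euler's criterion: (-274)^51 mod 103 = 102. Thus (-274|103) = -1.
d is a non-residue mod p, hence 103 remains inert in O_K.

103 remains inert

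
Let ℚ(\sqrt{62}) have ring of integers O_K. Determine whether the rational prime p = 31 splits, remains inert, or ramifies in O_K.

62 mod 4 = 2, hence disc K = 4·62 = 248 and O_K = ℤ[√62].
disc(K) = 248 = 31·8, so p = 31 is ramified.

p ramifies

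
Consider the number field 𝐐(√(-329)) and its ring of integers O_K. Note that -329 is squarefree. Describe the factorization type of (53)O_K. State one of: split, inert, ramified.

split — (53) = 𝔭₁𝔭₂ with 𝔭₁ ≠ 𝔭₂

Since -329 ≢ 1 mod 4, the ring of integers is ℤ[√-329] with discriminant 4·(-329) = -1316.
53 ∤ -1316, so 53 is unramified.
Legendre symbol by Euler's criterion: (-329/53) ≡ (-329)^26 ≡ 1 (mod 53), i.e. (-329/53) = 1.
(-329/53) = 1, so 53 splits.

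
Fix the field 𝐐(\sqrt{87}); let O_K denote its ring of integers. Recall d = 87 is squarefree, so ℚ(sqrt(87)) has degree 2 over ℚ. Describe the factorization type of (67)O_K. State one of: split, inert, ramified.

p is inert

87 mod 4 = 3, hence disc K = 4·87 = 348 and O_K = ℤ[√87].
disc(K) = 348 is not divisible by 67; 67 is unramified.
Compute (87/67) via Euler: 20^((67-1)/2) mod 67 = 66, so (87/67) = -1.
Legendre symbol -1 ⇒ 67 is inert.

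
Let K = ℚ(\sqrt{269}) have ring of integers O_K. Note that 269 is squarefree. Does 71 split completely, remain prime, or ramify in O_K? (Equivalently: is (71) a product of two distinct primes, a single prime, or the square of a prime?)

Since 269 ≡ 1 mod 4, the ring of integers is ℤ[(1+√269)/2] with discriminant 269.
Since gcd(71, 269) = 1 the prime 71 does not ramify.
(269/71) = 56^35 mod 71 = 70, giving Legendre symbol -1.
d is a non-residue mod p, hence 71 remains inert in O_K.

inert — (71) stays prime in O_K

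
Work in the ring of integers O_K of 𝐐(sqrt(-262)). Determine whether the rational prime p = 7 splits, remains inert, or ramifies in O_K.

-262 mod 4 = 2, hence disc K = 4·(-262) = -1048 and O_K = ℤ[√-262].
Since gcd(7, -1048) = 1 the prime 7 does not ramify.
Euler's criterion: (-262)^3 mod 7 = 1. Thus (-262|7) = 1.
Legendre symbol 1 ⇒ 7 is split.

p splits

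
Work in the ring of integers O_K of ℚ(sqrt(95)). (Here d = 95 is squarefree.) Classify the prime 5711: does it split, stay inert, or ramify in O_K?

Since 95 ≢ 1 mod 4, the ring of integers is ℤ[√95] with discriminant 4·95 = 380.
5711 ∤ 380, so 5711 is unramified.
Euler's criterion: 95^2855 mod 5711 = 5710. Thus (95|5711) = -1.
Legendre symbol -1 ⇒ 5711 is inert.

inert — (5711) stays prime in O_K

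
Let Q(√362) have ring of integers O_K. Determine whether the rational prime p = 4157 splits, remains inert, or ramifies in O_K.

d = 362 ≡ 2 (mod 4), so O_K = ℤ[√362] and disc(K) = 4d = 1448.
4157 ∤ 1448, so 4157 is unramified.
Legendre symbol by Euler's criterion: (362/4157) ≡ 362^2078 ≡ 1 (mod 4157), i.e. (362/4157) = 1.
d is a quadratic residue mod p, hence 4157 splits in O_K.

4157 splits in O_K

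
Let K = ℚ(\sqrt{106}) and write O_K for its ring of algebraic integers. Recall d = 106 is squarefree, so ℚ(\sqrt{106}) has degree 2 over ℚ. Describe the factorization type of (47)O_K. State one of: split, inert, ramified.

p splits

d = 106 ≡ 2 (mod 4), so O_K = ℤ[√106] and disc(K) = 4d = 424.
Since gcd(47, 424) = 1 the prime 47 does not ramify.
Euler's criterion: 106^23 mod 47 = 1. Thus (106|47) = 1.
Legendre symbol 1 ⇒ 47 is split.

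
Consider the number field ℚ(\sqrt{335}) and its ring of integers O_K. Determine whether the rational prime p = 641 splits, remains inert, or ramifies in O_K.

inert — (641) stays prime in O_K

Since 335 ≢ 1 mod 4, the ring of integers is ℤ[√335] with discriminant 4·335 = 1340.
disc(K) = 1340 is not divisible by 641; 641 is unramified.
Legendre symbol by Euler's criterion: (335/641) ≡ 335^320 ≡ 640 (mod 641), i.e. (335/641) = -1.
Legendre symbol -1 ⇒ 641 is inert.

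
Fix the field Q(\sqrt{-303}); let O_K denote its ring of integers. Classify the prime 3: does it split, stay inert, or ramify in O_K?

-303 mod 4 = 1, hence disc K = -303 and O_K = ℤ[(1+√-303)/2].
Ramification test: 3 | -303. The prime 3 ramifies in K.

ramified — (3) = 𝔭²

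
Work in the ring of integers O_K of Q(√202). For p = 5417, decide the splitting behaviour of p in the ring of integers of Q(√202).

5417 splits in O_K

202 mod 4 = 2, hence disc K = 4·202 = 808 and O_K = ℤ[√202].
5417 ∤ 808, so 5417 is unramified.
(202/5417) = 202^2708 mod 5417 = 1, giving Legendre symbol 1.
(202/5417) = 1, so 5417 splits.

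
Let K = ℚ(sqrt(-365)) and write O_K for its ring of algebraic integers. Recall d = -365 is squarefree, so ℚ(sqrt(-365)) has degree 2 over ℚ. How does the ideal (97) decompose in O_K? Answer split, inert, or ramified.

-365 mod 4 = 3, hence disc K = 4·(-365) = -1460 and O_K = ℤ[√-365].
disc(K) = -1460 is not divisible by 97; 97 is unramified.
(-365/97) = 23^48 mod 97 = 96, giving Legendre symbol -1.
Legendre symbol -1 ⇒ 97 is inert.

inert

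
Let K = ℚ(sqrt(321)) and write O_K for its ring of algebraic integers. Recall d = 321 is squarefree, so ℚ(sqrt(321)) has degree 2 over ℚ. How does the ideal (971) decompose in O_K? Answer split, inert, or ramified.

split

Since 321 ≡ 1 mod 4, the ring of integers is ℤ[(1+√321)/2] with discriminant 321.
Since gcd(971, 321) = 1 the prime 971 does not ramify.
(321/971) = 321^485 mod 971 = 1, giving Legendre symbol 1.
(321/971) = 1, so 971 splits.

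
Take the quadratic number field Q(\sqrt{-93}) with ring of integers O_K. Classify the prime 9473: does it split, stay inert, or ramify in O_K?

inert — (9473) stays prime in O_K

-93 mod 4 = 3, hence disc K = 4·(-93) = -372 and O_K = ℤ[√-93].
Since gcd(9473, -372) = 1 the prime 9473 does not ramify.
(-93/9473) = 9380^4736 mod 9473 = 9472, giving Legendre symbol -1.
d is a non-residue mod p, hence 9473 remains inert in O_K.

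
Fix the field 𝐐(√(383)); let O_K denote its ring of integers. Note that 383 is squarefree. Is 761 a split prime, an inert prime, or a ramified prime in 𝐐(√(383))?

Since 383 ≢ 1 mod 4, the ring of integers is ℤ[√383] with discriminant 4·383 = 1532.
Since gcd(761, 1532) = 1 the prime 761 does not ramify.
(383/761) = 383^380 mod 761 = 1, giving Legendre symbol 1.
(383/761) = 1, so 761 splits.

splits completely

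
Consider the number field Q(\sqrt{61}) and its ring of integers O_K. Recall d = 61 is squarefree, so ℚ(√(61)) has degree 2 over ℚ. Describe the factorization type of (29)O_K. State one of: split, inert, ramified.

61 mod 4 = 1, hence disc K = 61 and O_K = ℤ[(1+√61)/2].
Since gcd(29, 61) = 1 the prime 29 does not ramify.
Compute (61/29) via Euler: 3^((29-1)/2) mod 29 = 28, so (61/29) = -1.
Legendre symbol -1 ⇒ 29 is inert.

29 remains inert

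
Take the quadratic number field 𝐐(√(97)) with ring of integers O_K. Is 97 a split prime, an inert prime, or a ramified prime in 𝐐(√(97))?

ramifies in O_K

d = 97 ≡ 1 (mod 4), so O_K = ℤ[(1+√97)/2] and disc(K) = d = 97.
Ramification test: 97 | 97. The prime 97 ramifies in K.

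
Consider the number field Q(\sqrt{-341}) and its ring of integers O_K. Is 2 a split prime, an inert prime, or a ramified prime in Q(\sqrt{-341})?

Since -341 ≢ 1 mod 4, the ring of integers is ℤ[√-341] with discriminant 4·(-341) = -1364.
2 divides disc(K) = -1364, so 2 ramifies.

2 is ramified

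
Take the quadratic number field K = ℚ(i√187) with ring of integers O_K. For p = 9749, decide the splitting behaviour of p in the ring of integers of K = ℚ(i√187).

p splits

Since -187 ≡ 1 mod 4, the ring of integers is ℤ[(1+√-187)/2] with discriminant -187.
9749 ∤ -187, so 9749 is unramified.
(-187/9749) = 9562^4874 mod 9749 = 1, giving Legendre symbol 1.
Legendre symbol 1 ⇒ 9749 is split.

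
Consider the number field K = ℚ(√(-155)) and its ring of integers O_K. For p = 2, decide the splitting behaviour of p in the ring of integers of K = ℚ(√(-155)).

d = -155 ≡ 1 (mod 4), so O_K = ℤ[(1+√-155)/2] and disc(K) = d = -155.
2 ∤ -155, so 2 is unramified.
For p = 2 with d ≡ 1 (mod 4): d mod 8 = 5, so 2 is inert.

inert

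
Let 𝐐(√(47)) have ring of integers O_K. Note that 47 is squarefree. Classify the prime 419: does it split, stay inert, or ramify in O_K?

419 splits in O_K

47 mod 4 = 3, hence disc K = 4·47 = 188 and O_K = ℤ[√47].
419 ∤ 188, so 419 is unramified.
(47/419) = 47^209 mod 419 = 1, giving Legendre symbol 1.
(47/419) = 1, so 419 splits.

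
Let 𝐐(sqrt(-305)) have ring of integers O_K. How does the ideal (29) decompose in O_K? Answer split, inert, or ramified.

Since -305 ≢ 1 mod 4, the ring of integers is ℤ[√-305] with discriminant 4·(-305) = -1220.
disc(K) = -1220 is not divisible by 29; 29 is unramified.
Euler's criterion: (-305)^14 mod 29 = 28. Thus (-305|29) = -1.
(-305/29) = -1, so 29 is inert.

inert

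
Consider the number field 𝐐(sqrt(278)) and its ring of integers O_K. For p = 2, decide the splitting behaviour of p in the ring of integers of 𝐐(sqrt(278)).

278 mod 4 = 2, hence disc K = 4·278 = 1112 and O_K = ℤ[√278].
2 divides disc(K) = 1112, so 2 ramifies.

ramifies in O_K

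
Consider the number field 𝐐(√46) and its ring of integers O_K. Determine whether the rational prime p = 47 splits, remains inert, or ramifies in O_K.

d = 46 ≡ 2 (mod 4), so O_K = ℤ[√46] and disc(K) = 4d = 184.
Since gcd(47, 184) = 1 the prime 47 does not ramify.
(46/47) = 46^23 mod 47 = 46, giving Legendre symbol -1.
(46/47) = -1, so 47 is inert.

remains prime (inert)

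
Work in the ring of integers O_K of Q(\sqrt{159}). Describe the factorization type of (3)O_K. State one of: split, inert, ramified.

d = 159 ≡ 3 (mod 4), so O_K = ℤ[√159] and disc(K) = 4d = 636.
disc(K) = 636 = 3·212, so p = 3 is ramified.

ramified — (3) = 𝔭²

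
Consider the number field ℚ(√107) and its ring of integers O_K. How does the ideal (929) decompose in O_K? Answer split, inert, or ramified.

inert — (929) stays prime in O_K

107 mod 4 = 3, hence disc K = 4·107 = 428 and O_K = ℤ[√107].
929 ∤ 428, so 929 is unramified.
(107/929) = 107^464 mod 929 = 928, giving Legendre symbol -1.
Legendre symbol -1 ⇒ 929 is inert.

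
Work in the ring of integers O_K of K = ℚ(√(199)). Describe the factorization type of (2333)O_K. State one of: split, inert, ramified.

Since 199 ≢ 1 mod 4, the ring of integers is ℤ[√199] with discriminant 4·199 = 796.
2333 ∤ 796, so 2333 is unramified.
Legendre symbol by Euler's criterion: (199/2333) ≡ 199^1166 ≡ 1 (mod 2333), i.e. (199/2333) = 1.
d is a quadratic residue mod p, hence 2333 splits in O_K.

2333 splits in O_K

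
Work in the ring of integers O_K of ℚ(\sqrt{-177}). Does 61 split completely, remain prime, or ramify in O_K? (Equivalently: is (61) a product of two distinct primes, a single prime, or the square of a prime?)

d = -177 ≡ 3 (mod 4), so O_K = ℤ[√-177] and disc(K) = 4d = -708.
Since gcd(61, -708) = 1 the prime 61 does not ramify.
Euler's criterion: (-177)^30 mod 61 = 60. Thus (-177|61) = -1.
(-177/61) = -1, so 61 is inert.

remains prime (inert)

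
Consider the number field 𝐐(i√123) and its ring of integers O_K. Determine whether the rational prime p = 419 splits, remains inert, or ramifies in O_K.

Since -123 ≡ 1 mod 4, the ring of integers is ℤ[(1+√-123)/2] with discriminant -123.
Since gcd(419, -123) = 1 the prime 419 does not ramify.
Compute (-123/419) via Euler: 296^((419-1)/2) mod 419 = 418, so (-123/419) = -1.
(-123/419) = -1, so 419 is inert.

inert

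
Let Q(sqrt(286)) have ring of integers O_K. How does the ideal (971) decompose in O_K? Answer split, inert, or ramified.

splits completely

d = 286 ≡ 2 (mod 4), so O_K = ℤ[√286] and disc(K) = 4d = 1144.
disc(K) = 1144 is not divisible by 971; 971 is unramified.
Legendre symbol by Euler's criterion: (286/971) ≡ 286^485 ≡ 1 (mod 971), i.e. (286/971) = 1.
Legendre symbol 1 ⇒ 971 is split.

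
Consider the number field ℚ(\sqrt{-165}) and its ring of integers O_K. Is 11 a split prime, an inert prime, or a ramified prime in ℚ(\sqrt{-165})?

-165 mod 4 = 3, hence disc K = 4·(-165) = -660 and O_K = ℤ[√-165].
11 divides disc(K) = -660, so 11 ramifies.

ramified — (11) = 𝔭²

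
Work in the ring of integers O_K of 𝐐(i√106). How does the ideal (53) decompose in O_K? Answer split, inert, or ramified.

p ramifies

-106 mod 4 = 2, hence disc K = 4·(-106) = -424 and O_K = ℤ[√-106].
53 divides disc(K) = -424, so 53 ramifies.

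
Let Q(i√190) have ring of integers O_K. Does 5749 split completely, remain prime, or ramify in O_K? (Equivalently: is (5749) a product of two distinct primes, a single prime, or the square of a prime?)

inert

-190 mod 4 = 2, hence disc K = 4·(-190) = -760 and O_K = ℤ[√-190].
5749 ∤ -760, so 5749 is unramified.
Compute (-190/5749) via Euler: 5559^((5749-1)/2) mod 5749 = 5748, so (-190/5749) = -1.
Legendre symbol -1 ⇒ 5749 is inert.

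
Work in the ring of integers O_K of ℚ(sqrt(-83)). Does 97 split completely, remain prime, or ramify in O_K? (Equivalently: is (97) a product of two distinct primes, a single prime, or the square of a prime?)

d = -83 ≡ 1 (mod 4), so O_K = ℤ[(1+√-83)/2] and disc(K) = d = -83.
97 ∤ -83, so 97 is unramified.
(-83/97) = 14^48 mod 97 = 96, giving Legendre symbol -1.
Legendre symbol -1 ⇒ 97 is inert.

97 remains inert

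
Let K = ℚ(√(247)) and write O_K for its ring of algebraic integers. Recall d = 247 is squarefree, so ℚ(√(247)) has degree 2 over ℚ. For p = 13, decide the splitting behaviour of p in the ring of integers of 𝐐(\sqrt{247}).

13 is ramified

Since 247 ≢ 1 mod 4, the ring of integers is ℤ[√247] with discriminant 4·247 = 988.
Ramification test: 13 | 988. The prime 13 ramifies in K.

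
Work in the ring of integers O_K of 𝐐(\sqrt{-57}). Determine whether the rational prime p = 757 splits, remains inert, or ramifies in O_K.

757 splits in O_K

-57 mod 4 = 3, hence disc K = 4·(-57) = -228 and O_K = ℤ[√-57].
757 ∤ -228, so 757 is unramified.
Euler's criterion: (-57)^378 mod 757 = 1. Thus (-57|757) = 1.
(-57/757) = 1, so 757 splits.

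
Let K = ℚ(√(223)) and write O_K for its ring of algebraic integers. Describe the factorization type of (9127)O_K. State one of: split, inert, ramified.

p splits

d = 223 ≡ 3 (mod 4), so O_K = ℤ[√223] and disc(K) = 4d = 892.
9127 ∤ 892, so 9127 is unramified.
Legendre symbol by Euler's criterion: (223/9127) ≡ 223^4563 ≡ 1 (mod 9127), i.e. (223/9127) = 1.
(223/9127) = 1, so 9127 splits.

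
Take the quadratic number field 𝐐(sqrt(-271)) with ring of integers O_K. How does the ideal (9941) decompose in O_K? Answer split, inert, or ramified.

split

d = -271 ≡ 1 (mod 4), so O_K = ℤ[(1+√-271)/2] and disc(K) = d = -271.
Since gcd(9941, -271) = 1 the prime 9941 does not ramify.
Euler's criterion: (-271)^4970 mod 9941 = 1. Thus (-271|9941) = 1.
d is a quadratic residue mod p, hence 9941 splits in O_K.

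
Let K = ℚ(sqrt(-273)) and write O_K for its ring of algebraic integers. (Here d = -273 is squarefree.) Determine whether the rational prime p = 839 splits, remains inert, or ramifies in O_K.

Since -273 ≢ 1 mod 4, the ring of integers is ℤ[√-273] with discriminant 4·(-273) = -1092.
839 ∤ -1092, so 839 is unramified.
Euler's criterion: (-273)^419 mod 839 = 1. Thus (-273|839) = 1.
d is a quadratic residue mod p, hence 839 splits in O_K.

splits completely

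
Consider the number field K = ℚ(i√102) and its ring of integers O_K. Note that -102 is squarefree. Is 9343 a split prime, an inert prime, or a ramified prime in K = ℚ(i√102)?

remains prime (inert)

Since -102 ≢ 1 mod 4, the ring of integers is ℤ[√-102] with discriminant 4·(-102) = -408.
Since gcd(9343, -408) = 1 the prime 9343 does not ramify.
Compute (-102/9343) via Euler: 9241^((9343-1)/2) mod 9343 = 9342, so (-102/9343) = -1.
(-102/9343) = -1, so 9343 is inert.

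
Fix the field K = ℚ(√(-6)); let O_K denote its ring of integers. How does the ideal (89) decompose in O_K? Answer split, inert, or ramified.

d = -6 ≡ 2 (mod 4), so O_K = ℤ[√-6] and disc(K) = 4d = -24.
disc(K) = -24 is not divisible by 89; 89 is unramified.
(-6/89) = 83^44 mod 89 = 88, giving Legendre symbol -1.
d is a non-residue mod p, hence 89 remains inert in O_K.

89 remains inert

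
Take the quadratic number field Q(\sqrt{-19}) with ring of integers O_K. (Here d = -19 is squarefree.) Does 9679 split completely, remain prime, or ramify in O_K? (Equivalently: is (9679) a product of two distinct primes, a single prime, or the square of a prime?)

inert

-19 mod 4 = 1, hence disc K = -19 and O_K = ℤ[(1+√-19)/2].
disc(K) = -19 is not divisible by 9679; 9679 is unramified.
Compute (-19/9679) via Euler: 9660^((9679-1)/2) mod 9679 = 9678, so (-19/9679) = -1.
(-19/9679) = -1, so 9679 is inert.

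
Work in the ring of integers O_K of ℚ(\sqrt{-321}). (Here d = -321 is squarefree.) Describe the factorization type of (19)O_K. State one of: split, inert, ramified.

remains prime (inert)

Since -321 ≢ 1 mod 4, the ring of integers is ℤ[√-321] with discriminant 4·(-321) = -1284.
Since gcd(19, -1284) = 1 the prime 19 does not ramify.
Compute (-321/19) via Euler: 2^((19-1)/2) mod 19 = 18, so (-321/19) = -1.
(-321/19) = -1, so 19 is inert.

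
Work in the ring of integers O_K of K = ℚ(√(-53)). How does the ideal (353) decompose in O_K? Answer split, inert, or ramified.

remains prime (inert)

-53 mod 4 = 3, hence disc K = 4·(-53) = -212 and O_K = ℤ[√-53].
Since gcd(353, -212) = 1 the prime 353 does not ramify.
Euler's criterion: (-53)^176 mod 353 = 352. Thus (-53|353) = -1.
Legendre symbol -1 ⇒ 353 is inert.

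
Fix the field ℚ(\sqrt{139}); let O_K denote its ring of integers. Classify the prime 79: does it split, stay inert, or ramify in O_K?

inert — (79) stays prime in O_K

139 mod 4 = 3, hence disc K = 4·139 = 556 and O_K = ℤ[√139].
Since gcd(79, 556) = 1 the prime 79 does not ramify.
Legendre symbol by Euler's criterion: (139/79) ≡ 139^39 ≡ 78 (mod 79), i.e. (139/79) = -1.
(139/79) = -1, so 79 is inert.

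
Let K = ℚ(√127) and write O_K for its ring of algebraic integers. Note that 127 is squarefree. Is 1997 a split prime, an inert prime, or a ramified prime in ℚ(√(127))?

Since 127 ≢ 1 mod 4, the ring of integers is ℤ[√127] with discriminant 4·127 = 508.
disc(K) = 508 is not divisible by 1997; 1997 is unramified.
Legendre symbol by Euler's criterion: (127/1997) ≡ 127^998 ≡ 1996 (mod 1997), i.e. (127/1997) = -1.
Legendre symbol -1 ⇒ 1997 is inert.

1997 remains inert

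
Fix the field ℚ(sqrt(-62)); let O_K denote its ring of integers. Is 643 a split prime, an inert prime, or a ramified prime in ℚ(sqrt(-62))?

Since -62 ≢ 1 mod 4, the ring of integers is ℤ[√-62] with discriminant 4·(-62) = -248.
643 ∤ -248, so 643 is unramified.
Legendre symbol by Euler's criterion: (-62/643) ≡ (-62)^321 ≡ 1 (mod 643), i.e. (-62/643) = 1.
d is a quadratic residue mod p, hence 643 splits in O_K.

643 splits in O_K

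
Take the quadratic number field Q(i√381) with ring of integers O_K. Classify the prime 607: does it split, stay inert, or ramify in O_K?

remains prime (inert)

d = -381 ≡ 3 (mod 4), so O_K = ℤ[√-381] and disc(K) = 4d = -1524.
Since gcd(607, -1524) = 1 the prime 607 does not ramify.
Legendre symbol by Euler's criterion: (-381/607) ≡ (-381)^303 ≡ 606 (mod 607), i.e. (-381/607) = -1.
Legendre symbol -1 ⇒ 607 is inert.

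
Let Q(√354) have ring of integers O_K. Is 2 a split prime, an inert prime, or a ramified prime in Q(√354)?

p ramifies

354 mod 4 = 2, hence disc K = 4·354 = 1416 and O_K = ℤ[√354].
disc(K) = 1416 = 2·708, so p = 2 is ramified.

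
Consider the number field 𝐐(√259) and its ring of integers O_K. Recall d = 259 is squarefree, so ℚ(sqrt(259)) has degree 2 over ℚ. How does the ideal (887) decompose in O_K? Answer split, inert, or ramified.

Since 259 ≢ 1 mod 4, the ring of integers is ℤ[√259] with discriminant 4·259 = 1036.
887 ∤ 1036, so 887 is unramified.
(259/887) = 259^443 mod 887 = 1, giving Legendre symbol 1.
(259/887) = 1, so 887 splits.

split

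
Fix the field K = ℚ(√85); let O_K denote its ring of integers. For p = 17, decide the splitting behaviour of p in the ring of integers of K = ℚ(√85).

ramifies in O_K

85 mod 4 = 1, hence disc K = 85 and O_K = ℤ[(1+√85)/2].
Ramification test: 17 | 85. The prime 17 ramifies in K.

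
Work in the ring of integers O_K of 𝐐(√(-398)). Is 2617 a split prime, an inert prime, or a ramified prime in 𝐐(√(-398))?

inert — (2617) stays prime in O_K

d = -398 ≡ 2 (mod 4), so O_K = ℤ[√-398] and disc(K) = 4d = -1592.
disc(K) = -1592 is not divisible by 2617; 2617 is unramified.
Euler's criterion: (-398)^1308 mod 2617 = 2616. Thus (-398|2617) = -1.
Legendre symbol -1 ⇒ 2617 is inert.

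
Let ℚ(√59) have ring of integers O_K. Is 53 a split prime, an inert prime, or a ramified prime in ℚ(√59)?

59 mod 4 = 3, hence disc K = 4·59 = 236 and O_K = ℤ[√59].
Since gcd(53, 236) = 1 the prime 53 does not ramify.
Compute (59/53) via Euler: 6^((53-1)/2) mod 53 = 1, so (59/53) = 1.
Legendre symbol 1 ⇒ 53 is split.

p splits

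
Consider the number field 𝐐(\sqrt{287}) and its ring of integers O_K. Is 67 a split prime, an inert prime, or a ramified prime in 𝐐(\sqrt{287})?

split

Since 287 ≢ 1 mod 4, the ring of integers is ℤ[√287] with discriminant 4·287 = 1148.
Since gcd(67, 1148) = 1 the prime 67 does not ramify.
(287/67) = 19^33 mod 67 = 1, giving Legendre symbol 1.
Legendre symbol 1 ⇒ 67 is split.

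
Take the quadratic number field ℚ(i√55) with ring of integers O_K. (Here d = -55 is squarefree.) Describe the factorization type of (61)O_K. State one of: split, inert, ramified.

remains prime (inert)

d = -55 ≡ 1 (mod 4), so O_K = ℤ[(1+√-55)/2] and disc(K) = d = -55.
disc(K) = -55 is not divisible by 61; 61 is unramified.
(-55/61) = 6^30 mod 61 = 60, giving Legendre symbol -1.
Legendre symbol -1 ⇒ 61 is inert.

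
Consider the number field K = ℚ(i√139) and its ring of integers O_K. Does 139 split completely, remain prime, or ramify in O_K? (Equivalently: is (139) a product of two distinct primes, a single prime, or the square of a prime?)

p ramifies

-139 mod 4 = 1, hence disc K = -139 and O_K = ℤ[(1+√-139)/2].
Ramification test: 139 | -139. The prime 139 ramifies in K.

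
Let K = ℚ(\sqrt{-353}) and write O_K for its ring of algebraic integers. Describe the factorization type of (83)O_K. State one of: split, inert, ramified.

inert

-353 mod 4 = 3, hence disc K = 4·(-353) = -1412 and O_K = ℤ[√-353].
Since gcd(83, -1412) = 1 the prime 83 does not ramify.
(-353/83) = 62^41 mod 83 = 82, giving Legendre symbol -1.
d is a non-residue mod p, hence 83 remains inert in O_K.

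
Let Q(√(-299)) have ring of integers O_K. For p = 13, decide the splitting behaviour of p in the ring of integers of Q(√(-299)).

ramifies in O_K

-299 mod 4 = 1, hence disc K = -299 and O_K = ℤ[(1+√-299)/2].
Ramification test: 13 | -299. The prime 13 ramifies in K.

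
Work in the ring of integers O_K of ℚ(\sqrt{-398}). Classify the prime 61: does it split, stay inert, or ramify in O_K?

Since -398 ≢ 1 mod 4, the ring of integers is ℤ[√-398] with discriminant 4·(-398) = -1592.
disc(K) = -1592 is not divisible by 61; 61 is unramified.
Compute (-398/61) via Euler: 29^((61-1)/2) mod 61 = 60, so (-398/61) = -1.
Legendre symbol -1 ⇒ 61 is inert.

61 remains inert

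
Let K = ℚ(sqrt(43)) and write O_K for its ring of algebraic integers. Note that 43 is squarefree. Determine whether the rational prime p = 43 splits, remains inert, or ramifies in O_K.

43 is ramified

43 mod 4 = 3, hence disc K = 4·43 = 172 and O_K = ℤ[√43].
43 divides disc(K) = 172, so 43 ramifies.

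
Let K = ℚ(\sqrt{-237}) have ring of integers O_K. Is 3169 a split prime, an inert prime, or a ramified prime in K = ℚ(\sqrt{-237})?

3169 splits in O_K

-237 mod 4 = 3, hence disc K = 4·(-237) = -948 and O_K = ℤ[√-237].
Since gcd(3169, -948) = 1 the prime 3169 does not ramify.
Compute (-237/3169) via Euler: 2932^((3169-1)/2) mod 3169 = 1, so (-237/3169) = 1.
Legendre symbol 1 ⇒ 3169 is split.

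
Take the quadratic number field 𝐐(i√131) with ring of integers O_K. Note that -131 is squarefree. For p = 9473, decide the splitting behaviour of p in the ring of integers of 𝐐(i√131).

split — (9473) = 𝔭₁𝔭₂ with 𝔭₁ ≠ 𝔭₂

d = -131 ≡ 1 (mod 4), so O_K = ℤ[(1+√-131)/2] and disc(K) = d = -131.
disc(K) = -131 is not divisible by 9473; 9473 is unramified.
(-131/9473) = 9342^4736 mod 9473 = 1, giving Legendre symbol 1.
Legendre symbol 1 ⇒ 9473 is split.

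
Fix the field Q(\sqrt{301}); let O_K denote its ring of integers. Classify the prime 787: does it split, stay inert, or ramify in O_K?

Since 301 ≡ 1 mod 4, the ring of integers is ℤ[(1+√301)/2] with discriminant 301.
Since gcd(787, 301) = 1 the prime 787 does not ramify.
Legendre symbol by Euler's criterion: (301/787) ≡ 301^393 ≡ 786 (mod 787), i.e. (301/787) = -1.
Legendre symbol -1 ⇒ 787 is inert.

787 remains inert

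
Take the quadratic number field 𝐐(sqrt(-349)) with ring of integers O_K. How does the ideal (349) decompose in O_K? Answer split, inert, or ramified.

p ramifies

d = -349 ≡ 3 (mod 4), so O_K = ℤ[√-349] and disc(K) = 4d = -1396.
Ramification test: 349 | -1396. The prime 349 ramifies in K.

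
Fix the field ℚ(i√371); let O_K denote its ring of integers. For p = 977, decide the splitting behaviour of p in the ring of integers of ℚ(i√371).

-371 mod 4 = 1, hence disc K = -371 and O_K = ℤ[(1+√-371)/2].
Since gcd(977, -371) = 1 the prime 977 does not ramify.
(-371/977) = 606^488 mod 977 = 976, giving Legendre symbol -1.
Legendre symbol -1 ⇒ 977 is inert.

remains prime (inert)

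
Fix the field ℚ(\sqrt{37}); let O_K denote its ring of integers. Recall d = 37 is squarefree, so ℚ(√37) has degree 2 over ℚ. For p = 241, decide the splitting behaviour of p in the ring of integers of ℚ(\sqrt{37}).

d = 37 ≡ 1 (mod 4), so O_K = ℤ[(1+√37)/2] and disc(K) = d = 37.
disc(K) = 37 is not divisible by 241; 241 is unramified.
Compute (37/241) via Euler: 37^((241-1)/2) mod 241 = 240, so (37/241) = -1.
d is a non-residue mod p, hence 241 remains inert in O_K.

241 remains inert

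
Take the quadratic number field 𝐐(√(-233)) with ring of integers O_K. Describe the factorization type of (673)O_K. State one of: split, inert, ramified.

Since -233 ≢ 1 mod 4, the ring of integers is ℤ[√-233] with discriminant 4·(-233) = -932.
673 ∤ -932, so 673 is unramified.
Legendre symbol by Euler's criterion: (-233/673) ≡ (-233)^336 ≡ 1 (mod 673), i.e. (-233/673) = 1.
d is a quadratic residue mod p, hence 673 splits in O_K.

split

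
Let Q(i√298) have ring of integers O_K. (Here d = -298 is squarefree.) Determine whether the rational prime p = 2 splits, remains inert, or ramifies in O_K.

-298 mod 4 = 2, hence disc K = 4·(-298) = -1192 and O_K = ℤ[√-298].
Ramification test: 2 | -1192. The prime 2 ramifies in K.

ramified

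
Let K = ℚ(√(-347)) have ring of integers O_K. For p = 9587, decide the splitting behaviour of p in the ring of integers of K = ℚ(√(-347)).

Since -347 ≡ 1 mod 4, the ring of integers is ℤ[(1+√-347)/2] with discriminant -347.
Since gcd(9587, -347) = 1 the prime 9587 does not ramify.
Euler's criterion: (-347)^4793 mod 9587 = 9586. Thus (-347|9587) = -1.
Legendre symbol -1 ⇒ 9587 is inert.

p is inert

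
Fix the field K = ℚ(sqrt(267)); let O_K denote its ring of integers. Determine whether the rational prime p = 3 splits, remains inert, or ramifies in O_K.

ramified

Since 267 ≢ 1 mod 4, the ring of integers is ℤ[√267] with discriminant 4·267 = 1068.
3 divides disc(K) = 1068, so 3 ramifies.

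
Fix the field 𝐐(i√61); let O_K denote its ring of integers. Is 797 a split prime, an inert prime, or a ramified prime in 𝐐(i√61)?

-61 mod 4 = 3, hence disc K = 4·(-61) = -244 and O_K = ℤ[√-61].
disc(K) = -244 is not divisible by 797; 797 is unramified.
Compute (-61/797) via Euler: 736^((797-1)/2) mod 797 = 1, so (-61/797) = 1.
(-61/797) = 1, so 797 splits.

split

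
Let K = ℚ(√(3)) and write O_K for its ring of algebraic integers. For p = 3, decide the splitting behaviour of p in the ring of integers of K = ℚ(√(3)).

p ramifies

3 mod 4 = 3, hence disc K = 4·3 = 12 and O_K = ℤ[√3].
Ramification test: 3 | 12. The prime 3 ramifies in K.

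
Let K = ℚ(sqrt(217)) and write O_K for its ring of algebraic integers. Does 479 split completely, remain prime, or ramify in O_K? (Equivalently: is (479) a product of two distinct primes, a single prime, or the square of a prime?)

d = 217 ≡ 1 (mod 4), so O_K = ℤ[(1+√217)/2] and disc(K) = d = 217.
Since gcd(479, 217) = 1 the prime 479 does not ramify.
Euler's criterion: 217^239 mod 479 = 478. Thus (217|479) = -1.
d is a non-residue mod p, hence 479 remains inert in O_K.

inert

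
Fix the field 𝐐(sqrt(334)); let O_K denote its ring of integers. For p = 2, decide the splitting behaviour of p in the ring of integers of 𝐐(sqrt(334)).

334 mod 4 = 2, hence disc K = 4·334 = 1336 and O_K = ℤ[√334].
Ramification test: 2 | 1336. The prime 2 ramifies in K.

ramified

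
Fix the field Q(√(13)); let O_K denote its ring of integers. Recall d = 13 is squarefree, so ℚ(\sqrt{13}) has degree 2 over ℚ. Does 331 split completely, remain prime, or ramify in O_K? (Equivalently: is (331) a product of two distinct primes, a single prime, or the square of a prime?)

inert

Since 13 ≡ 1 mod 4, the ring of integers is ℤ[(1+√13)/2] with discriminant 13.
331 ∤ 13, so 331 is unramified.
Compute (13/331) via Euler: 13^((331-1)/2) mod 331 = 330, so (13/331) = -1.
(13/331) = -1, so 331 is inert.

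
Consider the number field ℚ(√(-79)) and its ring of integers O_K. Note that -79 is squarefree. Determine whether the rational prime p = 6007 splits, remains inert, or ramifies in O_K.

Since -79 ≡ 1 mod 4, the ring of integers is ℤ[(1+√-79)/2] with discriminant -79.
disc(K) = -79 is not divisible by 6007; 6007 is unramified.
Compute (-79/6007) via Euler: 5928^((6007-1)/2) mod 6007 = 6006, so (-79/6007) = -1.
d is a non-residue mod p, hence 6007 remains inert in O_K.

remains prime (inert)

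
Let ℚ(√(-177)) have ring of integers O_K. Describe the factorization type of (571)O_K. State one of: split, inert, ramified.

-177 mod 4 = 3, hence disc K = 4·(-177) = -708 and O_K = ℤ[√-177].
571 ∤ -708, so 571 is unramified.
Euler's criterion: (-177)^285 mod 571 = 1. Thus (-177|571) = 1.
Legendre symbol 1 ⇒ 571 is split.

p splits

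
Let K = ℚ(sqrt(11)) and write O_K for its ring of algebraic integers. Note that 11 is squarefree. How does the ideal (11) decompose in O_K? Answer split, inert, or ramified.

11 mod 4 = 3, hence disc K = 4·11 = 44 and O_K = ℤ[√11].
11 divides disc(K) = 44, so 11 ramifies.

p ramifies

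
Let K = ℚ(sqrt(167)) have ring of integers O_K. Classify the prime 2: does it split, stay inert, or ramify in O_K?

ramified

d = 167 ≡ 3 (mod 4), so O_K = ℤ[√167] and disc(K) = 4d = 668.
Ramification test: 2 | 668. The prime 2 ramifies in K.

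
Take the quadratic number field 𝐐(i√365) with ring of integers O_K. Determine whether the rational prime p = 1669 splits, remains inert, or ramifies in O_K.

-365 mod 4 = 3, hence disc K = 4·(-365) = -1460 and O_K = ℤ[√-365].
1669 ∤ -1460, so 1669 is unramified.
Euler's criterion: (-365)^834 mod 1669 = 1668. Thus (-365|1669) = -1.
(-365/1669) = -1, so 1669 is inert.

1669 remains inert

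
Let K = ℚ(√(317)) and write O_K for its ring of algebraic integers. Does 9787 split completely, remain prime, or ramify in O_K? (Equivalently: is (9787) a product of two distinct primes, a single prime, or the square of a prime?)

9787 splits in O_K

d = 317 ≡ 1 (mod 4), so O_K = ℤ[(1+√317)/2] and disc(K) = d = 317.
Since gcd(9787, 317) = 1 the prime 9787 does not ramify.
(317/9787) = 317^4893 mod 9787 = 1, giving Legendre symbol 1.
(317/9787) = 1, so 9787 splits.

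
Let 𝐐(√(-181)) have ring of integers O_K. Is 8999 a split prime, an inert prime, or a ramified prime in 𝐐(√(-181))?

-181 mod 4 = 3, hence disc K = 4·(-181) = -724 and O_K = ℤ[√-181].
disc(K) = -724 is not divisible by 8999; 8999 is unramified.
Euler's criterion: (-181)^4499 mod 8999 = 1. Thus (-181|8999) = 1.
(-181/8999) = 1, so 8999 splits.

split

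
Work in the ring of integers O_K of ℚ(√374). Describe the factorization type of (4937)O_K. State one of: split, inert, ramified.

inert

d = 374 ≡ 2 (mod 4), so O_K = ℤ[√374] and disc(K) = 4d = 1496.
4937 ∤ 1496, so 4937 is unramified.
Legendre symbol by Euler's criterion: (374/4937) ≡ 374^2468 ≡ 4936 (mod 4937), i.e. (374/4937) = -1.
Legendre symbol -1 ⇒ 4937 is inert.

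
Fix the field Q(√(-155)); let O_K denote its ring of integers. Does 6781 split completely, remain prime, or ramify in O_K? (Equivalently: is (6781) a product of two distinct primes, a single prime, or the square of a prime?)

p is inert

d = -155 ≡ 1 (mod 4), so O_K = ℤ[(1+√-155)/2] and disc(K) = d = -155.
disc(K) = -155 is not divisible by 6781; 6781 is unramified.
(-155/6781) = 6626^3390 mod 6781 = 6780, giving Legendre symbol -1.
(-155/6781) = -1, so 6781 is inert.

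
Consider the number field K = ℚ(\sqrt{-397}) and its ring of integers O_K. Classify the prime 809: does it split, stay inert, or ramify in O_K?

remains prime (inert)

Since -397 ≢ 1 mod 4, the ring of integers is ℤ[√-397] with discriminant 4·(-397) = -1588.
Since gcd(809, -1588) = 1 the prime 809 does not ramify.
Euler's criterion: (-397)^404 mod 809 = 808. Thus (-397|809) = -1.
d is a non-residue mod p, hence 809 remains inert in O_K.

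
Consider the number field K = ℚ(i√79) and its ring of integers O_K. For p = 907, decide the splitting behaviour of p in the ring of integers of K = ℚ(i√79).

splits completely

d = -79 ≡ 1 (mod 4), so O_K = ℤ[(1+√-79)/2] and disc(K) = d = -79.
Since gcd(907, -79) = 1 the prime 907 does not ramify.
Euler's criterion: (-79)^453 mod 907 = 1. Thus (-79|907) = 1.
(-79/907) = 1, so 907 splits.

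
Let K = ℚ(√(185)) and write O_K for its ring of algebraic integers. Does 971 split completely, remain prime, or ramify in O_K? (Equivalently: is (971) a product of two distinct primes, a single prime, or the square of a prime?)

split

d = 185 ≡ 1 (mod 4), so O_K = ℤ[(1+√185)/2] and disc(K) = d = 185.
Since gcd(971, 185) = 1 the prime 971 does not ramify.
Legendre symbol by Euler's criterion: (185/971) ≡ 185^485 ≡ 1 (mod 971), i.e. (185/971) = 1.
d is a quadratic residue mod p, hence 971 splits in O_K.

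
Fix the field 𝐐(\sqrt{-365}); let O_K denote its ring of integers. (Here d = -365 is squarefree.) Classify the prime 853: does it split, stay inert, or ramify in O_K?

d = -365 ≡ 3 (mod 4), so O_K = ℤ[√-365] and disc(K) = 4d = -1460.
disc(K) = -1460 is not divisible by 853; 853 is unramified.
Euler's criterion: (-365)^426 mod 853 = 852. Thus (-365|853) = -1.
(-365/853) = -1, so 853 is inert.

inert — (853) stays prime in O_K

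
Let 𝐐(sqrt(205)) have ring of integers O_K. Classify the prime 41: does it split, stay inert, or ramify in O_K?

Since 205 ≡ 1 mod 4, the ring of integers is ℤ[(1+√205)/2] with discriminant 205.
Ramification test: 41 | 205. The prime 41 ramifies in K.

ramified — (41) = 𝔭²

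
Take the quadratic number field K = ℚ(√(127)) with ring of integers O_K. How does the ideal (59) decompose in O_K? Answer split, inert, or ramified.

127 mod 4 = 3, hence disc K = 4·127 = 508 and O_K = ℤ[√127].
Since gcd(59, 508) = 1 the prime 59 does not ramify.
Legendre symbol by Euler's criterion: (127/59) ≡ 127^29 ≡ 1 (mod 59), i.e. (127/59) = 1.
Legendre symbol 1 ⇒ 59 is split.

split — (59) = 𝔭₁𝔭₂ with 𝔭₁ ≠ 𝔭₂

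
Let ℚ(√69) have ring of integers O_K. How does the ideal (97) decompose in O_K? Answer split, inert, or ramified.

69 mod 4 = 1, hence disc K = 69 and O_K = ℤ[(1+√69)/2].
Since gcd(97, 69) = 1 the prime 97 does not ramify.
(69/97) = 69^48 mod 97 = 96, giving Legendre symbol -1.
(69/97) = -1, so 97 is inert.

p is inert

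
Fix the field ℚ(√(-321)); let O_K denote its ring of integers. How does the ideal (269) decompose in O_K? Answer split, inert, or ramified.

d = -321 ≡ 3 (mod 4), so O_K = ℤ[√-321] and disc(K) = 4d = -1284.
Since gcd(269, -1284) = 1 the prime 269 does not ramify.
Compute (-321/269) via Euler: 217^((269-1)/2) mod 269 = 1, so (-321/269) = 1.
(-321/269) = 1, so 269 splits.

p splits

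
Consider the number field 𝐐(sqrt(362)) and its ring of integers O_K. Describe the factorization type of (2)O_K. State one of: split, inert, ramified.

ramified

362 mod 4 = 2, hence disc K = 4·362 = 1448 and O_K = ℤ[√362].
disc(K) = 1448 = 2·724, so p = 2 is ramified.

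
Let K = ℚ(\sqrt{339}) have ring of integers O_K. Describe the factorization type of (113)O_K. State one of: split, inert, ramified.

Since 339 ≢ 1 mod 4, the ring of integers is ℤ[√339] with discriminant 4·339 = 1356.
disc(K) = 1356 = 113·12, so p = 113 is ramified.

p ramifies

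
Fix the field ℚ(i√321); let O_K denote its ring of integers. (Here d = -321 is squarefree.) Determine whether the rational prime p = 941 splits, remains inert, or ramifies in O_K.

-321 mod 4 = 3, hence disc K = 4·(-321) = -1284 and O_K = ℤ[√-321].
disc(K) = -1284 is not divisible by 941; 941 is unramified.
Legendre symbol by Euler's criterion: (-321/941) ≡ (-321)^470 ≡ 940 (mod 941), i.e. (-321/941) = -1.
(-321/941) = -1, so 941 is inert.

p is inert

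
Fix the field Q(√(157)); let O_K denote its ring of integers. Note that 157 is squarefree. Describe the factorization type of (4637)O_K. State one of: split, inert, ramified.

remains prime (inert)

Since 157 ≡ 1 mod 4, the ring of integers is ℤ[(1+√157)/2] with discriminant 157.
disc(K) = 157 is not divisible by 4637; 4637 is unramified.
(157/4637) = 157^2318 mod 4637 = 4636, giving Legendre symbol -1.
(157/4637) = -1, so 4637 is inert.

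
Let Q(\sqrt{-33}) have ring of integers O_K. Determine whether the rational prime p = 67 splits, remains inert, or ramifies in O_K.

p is inert

-33 mod 4 = 3, hence disc K = 4·(-33) = -132 and O_K = ℤ[√-33].
Since gcd(67, -132) = 1 the prime 67 does not ramify.
Compute (-33/67) via Euler: 34^((67-1)/2) mod 67 = 66, so (-33/67) = -1.
Legendre symbol -1 ⇒ 67 is inert.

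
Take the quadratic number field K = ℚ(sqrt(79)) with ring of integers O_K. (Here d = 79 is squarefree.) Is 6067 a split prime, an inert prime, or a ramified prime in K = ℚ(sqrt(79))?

6067 splits in O_K

d = 79 ≡ 3 (mod 4), so O_K = ℤ[√79] and disc(K) = 4d = 316.
disc(K) = 316 is not divisible by 6067; 6067 is unramified.
Euler's criterion: 79^3033 mod 6067 = 1. Thus (79|6067) = 1.
d is a quadratic residue mod p, hence 6067 splits in O_K.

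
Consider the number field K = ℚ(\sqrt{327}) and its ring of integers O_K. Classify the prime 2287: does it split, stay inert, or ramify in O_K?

d = 327 ≡ 3 (mod 4), so O_K = ℤ[√327] and disc(K) = 4d = 1308.
Since gcd(2287, 1308) = 1 the prime 2287 does not ramify.
Compute (327/2287) via Euler: 327^((2287-1)/2) mod 2287 = 1, so (327/2287) = 1.
Legendre symbol 1 ⇒ 2287 is split.

split — (2287) = 𝔭₁𝔭₂ with 𝔭₁ ≠ 𝔭₂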